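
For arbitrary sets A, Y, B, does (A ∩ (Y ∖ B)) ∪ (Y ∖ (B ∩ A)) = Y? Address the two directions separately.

(⊆) Let x ∈ (A ∩ (Y ∖ B)) ∪ (Y ∖ (B ∩ A)). Then either x ∈ Y and x ∉ A, B; or x ∈ A ∩ Y and x ∉ B; or x ∈ Y ∩ B and x ∉ A. In each case x ∈ Y, so (A ∩ (Y ∖ B)) ∪ (Y ∖ (B ∩ A)) ⊆ Y.

(⊇) This inclusion fails. Take A = {1}, Y = {1}, B = {1}; then 1 ∈ Y but 1 ∉ (A ∩ (Y ∖ B)) ∪ (Y ∖ (B ∩ A)).

The sets are not equal: only the forward inclusion holds.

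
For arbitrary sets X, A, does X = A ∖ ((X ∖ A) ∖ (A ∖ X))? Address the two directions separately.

(⟹) This inclusion fails. Take X = {1}, A = ∅; then 1 ∈ X but 1 ∉ A ∖ ((X ∖ A) ∖ (A ∖ X)).

(⟸) This inclusion fails. Take X = ∅, A = {1}; then 1 ∈ A ∖ ((X ∖ A) ∖ (A ∖ X)) but 1 ∉ X.

Both inclusions fail.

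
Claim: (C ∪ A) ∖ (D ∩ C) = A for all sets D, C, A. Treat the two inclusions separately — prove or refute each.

Forward inclusion. This inclusion fails. Take D = ∅, C = {1}, A = ∅; then 1 ∈ (C ∪ A) ∖ (D ∩ C) but 1 ∉ A.

Reverse inclusion. This inclusion fails. Take D = {1}, C = {1}, A = {1}; then 1 ∈ A but 1 ∉ (C ∪ A) ∖ (D ∩ C).

Neither inclusion holds.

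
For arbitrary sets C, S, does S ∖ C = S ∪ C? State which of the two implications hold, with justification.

(⊆) holds; (⊇) fails.

Reverse inclusion. This inclusion fails. Take C = {1}, S = ∅; then 1 ∈ S ∪ C but 1 ∉ S ∖ C.

Forward inclusion. Let x ∈ S ∖ C. Then x ∈ S and x ∉ C, from which x ∈ S ∪ C.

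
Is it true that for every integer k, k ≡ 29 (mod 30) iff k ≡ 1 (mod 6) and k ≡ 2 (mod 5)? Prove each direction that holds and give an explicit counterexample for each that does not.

[⇒] This fails: k = 29 gives 29 ≡ 29 (mod 30) but 29 ≡ 5 (mod 6), so the conjunction on the right does not hold.

[⇐] This fails: k = 7 satisfies both congruences on the right (7 ≡ 1 mod 6 and 7 ≡ 2 mod 5) yet 7 ≡ 7 (mod 30), not 29.

Neither direction holds.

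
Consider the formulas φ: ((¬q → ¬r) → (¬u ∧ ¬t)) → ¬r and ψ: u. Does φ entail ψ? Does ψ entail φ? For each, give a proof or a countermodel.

Neither implication holds.

(→) This fails. Under t = F, u = F, q = F, r = F, the left side is true but the right side is false.

(←) This fails. Under t = F, u = T, q = F, r = T, the left side is false but the right side is true.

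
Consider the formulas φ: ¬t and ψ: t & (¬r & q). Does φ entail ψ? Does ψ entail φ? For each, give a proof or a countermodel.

Forward direction. This fails. Under q = F, r = F, t = F, the left side is true but the right side is false.

Converse. This fails. Under q = T, r = F, t = T, the left side is false but the right side is true.

(⇒) fails and (⇐) fails.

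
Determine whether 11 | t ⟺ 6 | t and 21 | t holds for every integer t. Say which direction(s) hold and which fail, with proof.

Neither implication holds.

(→) This fails: take t = 11. Certainly 11 ∣ 11, but 6 ∤ 11.

(←) This fails: take t = 42. Both 6 ∣ 42 and 21 ∣ 42, yet 42 is not a multiple of 11 (since 42 = 3·11 + 9), so 11 ∤ 42.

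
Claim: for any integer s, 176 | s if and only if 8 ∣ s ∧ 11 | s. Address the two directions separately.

Only the forward implication holds.

(⟹) If 176 ∣ s, write s = 176q. Since 176 = 22·8, s = 8·(22q), so 8 ∣ s; and since 176 = 16·11, s = 11·(16q), so 11 ∣ s.

(⟸) This fails: take s = 88. Both 8 ∣ 88 and 11 ∣ 88, yet 88 is not a multiple of 176 (since 88 = 0·176 + 88), so 176 ∤ 88.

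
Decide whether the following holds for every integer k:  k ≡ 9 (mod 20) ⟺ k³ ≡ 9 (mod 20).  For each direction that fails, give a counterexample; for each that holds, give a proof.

(⟸) Suppose k³ ≡ 9 (mod 20). The only residue r in {0, …, 19} with r³ ≡ 9 (mod 20) is r = 9, so k ≡ 9 (mod 20).

(⟹) Suppose k ≡ 9 (mod 20). Write k = 20j + 9. Then (20j + 9)³ = 8000j³ + 10800j² + 4860j + 729 = 20(400j³ + 540j² + 243j + 36) + 9, so k³ ≡ 9 (mod 20).

Both implications hold.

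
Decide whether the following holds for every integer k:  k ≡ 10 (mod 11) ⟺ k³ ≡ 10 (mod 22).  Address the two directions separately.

Forward direction. This fails: take k = 21. Then 21 ≡ 10 (mod 11), but 21³ = 9261 ≡ 21 (mod 22), not 10.

Converse. The residues r modulo 22 with r³ ≡ 10 (mod 22) are exactly {10}, and each is ≡ 10 (mod 11).

Only the reverse direction holds.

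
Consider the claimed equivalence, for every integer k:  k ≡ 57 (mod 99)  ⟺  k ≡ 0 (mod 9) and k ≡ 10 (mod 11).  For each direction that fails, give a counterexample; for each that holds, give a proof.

(⇒) fails and (⇐) fails.

Forward direction. This fails: k = 57 gives 57 ≡ 57 (mod 99) but 57 ≡ 3 (mod 9), so the conjunction on the right does not hold.

Converse. This fails: k = 54 satisfies both congruences on the right (54 ≡ 0 mod 9 and 54 ≡ 10 mod 11) yet 54 ≡ 54 (mod 99), not 57.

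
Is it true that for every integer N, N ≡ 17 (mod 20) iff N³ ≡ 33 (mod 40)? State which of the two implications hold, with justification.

(→) This fails: take N = 37. Then 37 ≡ 17 (mod 20), but 37³ = 50653 ≡ 13 (mod 40), not 33.

(←) Conversely, the residues r modulo 40 with r³ ≡ 33 (mod 40) are exactly {17}, and each is ≡ 17 (mod 20).

Not equivalent: only (⇐) holds.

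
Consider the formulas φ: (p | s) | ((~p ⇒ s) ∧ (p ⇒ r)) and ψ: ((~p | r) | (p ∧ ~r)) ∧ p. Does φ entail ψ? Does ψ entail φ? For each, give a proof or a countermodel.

The forward direction fails; the converse holds.

[⇐] Assume the antecedent. If s is true, (p | s) | ((~p ⇒ s) ∧ (p ⇒ r)) reduces to true regardless of the other variables. If s is false, the antecedent forces (s = F, r = F, p = T) or (s = F, r = T, p = T), and (p | s) | ((~p ⇒ s) ∧ (p ⇒ r)) holds there. Either way (p | s) | ((~p ⇒ s) ∧ (p ⇒ r)) holds.

[⇒] This fails. Under s = T, r = F, p = F, the left side is true but the right side is false.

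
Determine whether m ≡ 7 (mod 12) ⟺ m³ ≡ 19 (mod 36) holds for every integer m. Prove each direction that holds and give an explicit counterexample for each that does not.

Both implications hold.

[⇒] Suppose m ≡ 7 (mod 12). Working modulo 36, m ∈ {7, 19, 31}; for each such r, r³ ≡ 19 (mod 36).

[⇐] Conversely, the residues r modulo 36 with r³ ≡ 19 (mod 36) are exactly {7, 19, 31}, and each is ≡ 7 (mod 12).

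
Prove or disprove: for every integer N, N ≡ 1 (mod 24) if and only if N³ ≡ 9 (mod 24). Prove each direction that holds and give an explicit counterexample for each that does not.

(→) This fails: take N = 1. Then 1 ≡ 1 (mod 24), but 1³ = 1 ≡ 1 (mod 24), not 9.

(←) This fails: take N = 9. Then 9³ = 729 ≡ 9 (mod 24), yet 9 ≡ 9 (mod 24), not 1.

Neither implication holds.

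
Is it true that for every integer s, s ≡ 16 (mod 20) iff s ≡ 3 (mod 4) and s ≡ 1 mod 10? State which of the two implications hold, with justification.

(⇒) fails and (⇐) fails.

(⟹) This fails: s = 16 gives 16 ≡ 16 (mod 20) but 16 ≡ 0 (mod 4), so the conjunction on the right does not hold.

(⟸) This fails: s = 11 satisfies both congruences on the right (11 ≡ 3 mod 4 and 11 ≡ 1 mod 10) yet 11 ≡ 11 (mod 20), not 16.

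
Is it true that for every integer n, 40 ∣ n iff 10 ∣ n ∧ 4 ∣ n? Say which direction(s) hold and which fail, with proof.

Only the forward implication holds.

(⇒) If 40 ∣ n, write n = 40q. Since 40 = 4·10, n = 10·(4q), so 10 ∣ n; and since 40 = 10·4, n = 4·(10q), so 4 ∣ n.

(⇐) This fails: take n = 20. Both 10 ∣ 20 and 4 ∣ 20, yet 20 is not a multiple of 40 (since 20 = 0·40 + 20), so 40 ∤ 20.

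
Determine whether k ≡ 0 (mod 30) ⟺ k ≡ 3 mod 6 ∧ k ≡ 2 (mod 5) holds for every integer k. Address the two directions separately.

(⇒) This fails: k = 0 gives 0 ≡ 0 (mod 30) but 0 ≡ 0 (mod 6), so the conjunction on the right does not hold.

(⇐) This fails: k = 27 satisfies both congruences on the right (27 ≡ 3 mod 6 and 27 ≡ 2 mod 5) yet 27 ≡ 27 (mod 30), not 0.

Neither direction holds.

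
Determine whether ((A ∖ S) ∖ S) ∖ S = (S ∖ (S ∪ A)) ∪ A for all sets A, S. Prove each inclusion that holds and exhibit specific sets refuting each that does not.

The sets are not equal: only the forward inclusion holds.

(⊆) Let x ∈ ((A ∖ S) ∖ S) ∖ S. Then x ∈ A and x ∉ S, from which x ∈ (S ∖ (S ∪ A)) ∪ A.

(⊇) This inclusion fails. Take A = {1}, S = {1}; then 1 ∈ (S ∖ (S ∪ A)) ∪ A but 1 ∉ ((A ∖ S) ∖ S) ∖ S.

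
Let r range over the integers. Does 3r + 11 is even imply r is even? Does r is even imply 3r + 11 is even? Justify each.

[⇒] This fails: r = 3 gives 3r + 11 = 20, which is even, but 3 is odd, not even.

[⇐] This also fails: r = 4 is even, but 3r + 11 = 23 is odd, not even.

Neither implication holds.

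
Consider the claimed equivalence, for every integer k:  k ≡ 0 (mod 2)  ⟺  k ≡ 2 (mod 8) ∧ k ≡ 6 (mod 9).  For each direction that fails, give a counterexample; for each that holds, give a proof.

(⇒) This fails: k = 0 gives 0 ≡ 0 (mod 2) but 0 ≡ 0 (mod 8), so the conjunction on the right does not hold.

(⇐) Conversely, if k ≡ 2 (mod 8) and k ≡ 6 (mod 9), then by the Chinese remainder theorem k ≡ 42 (mod 72). Since 42 ≡ 0 (mod 2) and 2 ∣ 72, we get k ≡ 0 (mod 2).

Only the reverse direction holds.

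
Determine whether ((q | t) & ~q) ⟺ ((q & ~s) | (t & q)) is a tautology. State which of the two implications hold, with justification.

Neither implication holds.

[⇒] This fails. Under s = F, q = F, t = T, the left side is true but the right side is false.

[⇐] This fails. Under s = F, q = T, t = F, the left side is false but the right side is true.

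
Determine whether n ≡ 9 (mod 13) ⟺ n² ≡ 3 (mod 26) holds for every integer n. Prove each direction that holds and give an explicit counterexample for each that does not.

Forward direction. This fails: take n = 22. Then 22 ≡ 9 (mod 13), but 22² = 484 ≡ 16 (mod 26), not 3.

Converse. This fails: take n = 17. Then 17² = 289 ≡ 3 (mod 26), yet 17 ≡ 4 (mod 13), not 9.

(⇒) fails and (⇐) fails.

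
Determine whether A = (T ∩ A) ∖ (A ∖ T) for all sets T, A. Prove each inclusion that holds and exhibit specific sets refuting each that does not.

(⟹) This inclusion fails. Take T = ∅, A = {1}; then 1 ∈ A but 1 ∉ (T ∩ A) ∖ (A ∖ T).

(⟸) Let x ∈ (T ∩ A) ∖ (A ∖ T). Then x ∈ T ∩ A, from which x ∈ A.

The sets are not equal: only the reverse inclusion holds.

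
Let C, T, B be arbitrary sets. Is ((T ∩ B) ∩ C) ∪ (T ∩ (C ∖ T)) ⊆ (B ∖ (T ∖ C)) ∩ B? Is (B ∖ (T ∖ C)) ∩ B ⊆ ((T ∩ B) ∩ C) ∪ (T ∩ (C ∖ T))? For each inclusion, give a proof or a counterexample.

Forward inclusion. Let x ∈ ((T ∩ B) ∩ C) ∪ (T ∩ (C ∖ T)). Then x ∈ C ∩ T ∩ B, from which x ∈ (B ∖ (T ∖ C)) ∩ B.

Reverse inclusion. This inclusion fails. Take C = ∅, T = ∅, B = {1}; then 1 ∈ (B ∖ (T ∖ C)) ∩ B but 1 ∉ ((T ∩ B) ∩ C) ∪ (T ∩ (C ∖ T)).

Only the forward inclusion holds.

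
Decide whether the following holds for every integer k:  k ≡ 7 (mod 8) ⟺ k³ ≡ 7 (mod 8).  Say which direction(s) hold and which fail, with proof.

The biconditional holds.

Forward direction. Suppose k ≡ 7 (mod 8). Write k = 8j + 7. Then (8j + 7)³ = 512j³ + 1344j² + 1176j + 343 = 8(64j³ + 168j² + 147j + 42) + 7, so k³ ≡ 7 (mod 8).

Converse. For the converse, argue contrapositively. If k ≢ 7 (mod 8), then k is congruent to one of 0, 1, 2, 3, 4, 5, 6 modulo 8, and these give k³ ≡ 0, 1, 0, 3, 0, 5, 0 respectively — never 7.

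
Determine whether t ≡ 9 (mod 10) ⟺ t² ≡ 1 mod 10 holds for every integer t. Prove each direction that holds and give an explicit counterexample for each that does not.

Only the forward implication holds.

(←) This fails: take t = 1. Then 1² = 1 ≡ 1 (mod 10), yet 1 ≡ 1 (mod 10), not 9.

(→) Suppose t ≡ 9 (mod 10). Write t = 10j + 9. Then (10j + 9)² = 100j² + 180j + 81 = 10(10j² + 18j + 8) + 1, so t² ≡ 1 (mod 10).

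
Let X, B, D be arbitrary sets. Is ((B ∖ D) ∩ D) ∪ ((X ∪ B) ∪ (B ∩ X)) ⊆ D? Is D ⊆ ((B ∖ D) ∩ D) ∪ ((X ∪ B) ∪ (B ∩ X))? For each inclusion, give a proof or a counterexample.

Both inclusions fail.

Forward inclusion. This inclusion fails. Take X = {1}, B = ∅, D = ∅; then 1 ∈ ((B ∖ D) ∩ D) ∪ ((X ∪ B) ∪ (B ∩ X)) but 1 ∉ D.

Reverse inclusion. This inclusion fails. Take X = ∅, B = ∅, D = {1}; then 1 ∈ D but 1 ∉ ((B ∖ D) ∩ D) ∪ ((X ∪ B) ∪ (B ∩ X)).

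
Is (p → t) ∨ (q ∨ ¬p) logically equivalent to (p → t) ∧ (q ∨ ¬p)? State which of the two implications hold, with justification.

Only the reverse direction holds.

(⇒) This fails. Under p = T, q = T, t = F, the left side is true but the right side is false.

(⇐) Assume the antecedent. If p is true, the antecedent forces (p = T, q = T, t = T), and (p → t) ∨ (q ∨ ¬p) holds there. If p is false, (p → t) ∨ (q ∨ ¬p) reduces to true regardless of the other variables. Either way (p → t) ∨ (q ∨ ¬p) holds.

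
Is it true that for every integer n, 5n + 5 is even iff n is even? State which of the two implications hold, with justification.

Neither implication holds.

(→) This fails: n = 3 gives 5n + 5 = 20, which is even, but 3 is odd, not even.

(←) This also fails: n = 6 is even, but 5n + 5 = 35 is odd, not even.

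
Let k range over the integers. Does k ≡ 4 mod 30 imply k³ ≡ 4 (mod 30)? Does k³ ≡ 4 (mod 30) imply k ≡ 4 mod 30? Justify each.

(⟹) Suppose k ≡ 4 mod 30. Write k = 30j + 4. Then (30j + 4)³ = 27000j³ + 10800j² + 1440j + 64 = 30(900j³ + 360j² + 48j + 2) + 4, so k³ ≡ 4 (mod 30).

(⟸) Conversely, suppose k³ ≡ 4 (mod 30). The only residue r in {0, …, 29} with r³ ≡ 4 (mod 30) is r = 4, so k ≡ 4 (mod 30).

The biconditional holds.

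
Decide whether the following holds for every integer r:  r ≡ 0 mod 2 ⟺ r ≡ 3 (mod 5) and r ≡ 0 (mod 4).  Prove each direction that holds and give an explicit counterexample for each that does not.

(→) This fails: r = 0 gives 0 ≡ 0 (mod 2) but 0 ≡ 0 (mod 5), so the conjunction on the right does not hold.

(←) Conversely, if r ≡ 3 (mod 5) and r ≡ 0 (mod 4), then by the Chinese remainder theorem r ≡ 8 (mod 20). Since 8 ≡ 0 (mod 2) and 2 ∣ 20, we get r ≡ 0 (mod 2).

Only the converse holds.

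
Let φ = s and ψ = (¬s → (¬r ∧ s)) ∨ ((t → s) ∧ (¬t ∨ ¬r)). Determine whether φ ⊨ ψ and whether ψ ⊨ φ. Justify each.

Not equivalent: only (⇒) holds.

Forward direction. Assume the antecedent. If t is true, the antecedent forces (t = T, s = T, r = F) or (t = T, s = T, r = T), and the consequent holds there. If t is false, the consequent reduces to true regardless of the other variables. Either way the consequent holds.

Converse. This fails. Under t = F, s = F, r = F, the left side is false but the right side is true.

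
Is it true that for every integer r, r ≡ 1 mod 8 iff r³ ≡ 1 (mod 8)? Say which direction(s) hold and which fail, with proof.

(⇐) For the converse, argue contrapositively. If r ≢ 1 (mod 8), then r is congruent to one of 0, 2, 3, 4, 5, 6, 7 modulo 8, and these give r³ ≡ 0, 0, 3, 0, 5, 0, 7 respectively — never 1.

(⇒) Suppose r ≡ 1 mod 8. Write r = 8j + 1. Then (8j + 1)³ = 512j³ + 192j² + 24j + 1 = 8(64j³ + 24j² + 3j) + 1, so r³ ≡ 1 (mod 8).

Both directions hold.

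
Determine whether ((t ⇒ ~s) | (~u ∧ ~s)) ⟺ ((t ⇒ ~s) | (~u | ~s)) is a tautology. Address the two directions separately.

(⟸) This fails. Under s = T, u = F, t = T, the left side is false but the right side is true.

(⟹) Assume the antecedent. If s is true, the antecedent forces (s = T, u = F, t = F) or (s = T, u = T, t = F), and (t ⇒ ~s) | (~u | ~s) holds there. If s is false, (t ⇒ ~s) | (~u | ~s) reduces to true regardless of the other variables. Either way (t ⇒ ~s) | (~u | ~s) holds.

(⇒) holds; (⇐) fails.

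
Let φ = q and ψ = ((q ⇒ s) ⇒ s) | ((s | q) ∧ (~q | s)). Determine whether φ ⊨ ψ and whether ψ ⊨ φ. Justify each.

Only the forward direction holds.

(←) This fails. Under q = F, s = T, the left side is false but the right side is true.

(→) Assume the antecedent. If q is true, the consequent reduces to true regardless of the other variables. If q is false, the antecedent cannot hold. Either way the consequent holds.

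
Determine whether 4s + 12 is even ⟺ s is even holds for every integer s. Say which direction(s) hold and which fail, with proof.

(←) Suppose s is even. Since 4 is even, 4s is even for every s, so 4s + 12 has the same parity as 12, which is even. Hence 4s + 12 is even.

(→) This fails: take s = 1. Then 4s + 12 = 16, which is even, yet s = 1 is odd, not even.

The forward direction fails; the converse holds.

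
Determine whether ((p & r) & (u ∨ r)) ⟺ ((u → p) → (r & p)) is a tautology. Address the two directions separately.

(⇒) holds; (⇐) fails.

(⇒) Assume the antecedent. If r is true, the antecedent forces (r = T, p = T, u = F) or (r = T, p = T, u = T), and (u → p) → (r & p) holds there. If r is false, the antecedent cannot hold. Either way (u → p) → (r & p) holds.

(⇐) This fails. Under r = F, p = F, u = T, the left side is false but the right side is true.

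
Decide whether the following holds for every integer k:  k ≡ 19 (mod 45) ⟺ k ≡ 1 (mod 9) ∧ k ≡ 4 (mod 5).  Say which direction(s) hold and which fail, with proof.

Both directions hold.

(→) Suppose k ≡ 19 (mod 45); write k = 45j + 19. Since 9 ∣ 45, reducing mod 9 gives k ≡ 19 ≡ 1 (mod 9); since 5 ∣ 45, reducing mod 5 gives k ≡ 19 ≡ 4 (mod 5).

(←) Conversely, if k ≡ 1 (mod 9) and k ≡ 4 (mod 5), then by the Chinese remainder theorem k ≡ 19 (mod 45). This is exactly k ≡ 19 (mod 45).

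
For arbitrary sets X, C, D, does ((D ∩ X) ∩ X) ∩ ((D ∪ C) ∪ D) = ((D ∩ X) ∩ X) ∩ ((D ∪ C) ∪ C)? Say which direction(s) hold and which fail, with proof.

(⊇) Let x ∈ ((D ∩ X) ∩ X) ∩ ((D ∪ C) ∪ C). Then either x ∈ X ∩ D and x ∉ C; or x ∈ X ∩ C ∩ D. In each case x ∈ ((D ∩ X) ∩ X) ∩ ((D ∪ C) ∪ D), so ((D ∩ X) ∩ X) ∩ ((D ∪ C) ∪ C) ⊆ ((D ∩ X) ∩ X) ∩ ((D ∪ C) ∪ D).

(⊆) Let x ∈ ((D ∩ X) ∩ X) ∩ ((D ∪ C) ∪ D). Then either x ∈ X ∩ D and x ∉ C; or x ∈ X ∩ C ∩ D. In each case x ∈ ((D ∩ X) ∩ X) ∩ ((D ∪ C) ∪ C), so ((D ∩ X) ∩ X) ∩ ((D ∪ C) ∪ D) ⊆ ((D ∩ X) ∩ X) ∩ ((D ∪ C) ∪ C).

The two sets are equal.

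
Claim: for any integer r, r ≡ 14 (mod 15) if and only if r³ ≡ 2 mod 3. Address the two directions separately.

Only the forward direction holds.

[⇐] This fails: take r = 2. Then 2³ = 8 ≡ 2 (mod 3), yet 2 ≡ 2 (mod 15), not 14.

[⇒] Suppose r ≡ 14 (mod 15). Then r³ ≡ 14³ = 2744 (mod 15), and since 3 ∣ 15, also r³ ≡ 2 (mod 3).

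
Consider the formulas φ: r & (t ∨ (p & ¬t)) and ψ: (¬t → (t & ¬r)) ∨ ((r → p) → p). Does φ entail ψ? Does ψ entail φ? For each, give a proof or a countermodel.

Forward direction. Assume the antecedent. If r is true, the consequent reduces to true regardless of the other variables. If r is false, the antecedent cannot hold. Either way the consequent holds.

Converse. This fails. Under r = T, t = F, p = F, the left side is false but the right side is true.

(⇒) holds; (⇐) fails.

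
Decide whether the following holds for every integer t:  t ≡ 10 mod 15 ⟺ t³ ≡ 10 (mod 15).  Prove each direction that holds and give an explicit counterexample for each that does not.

Forward direction. Suppose t ≡ 10 mod 15. Write t = 15j + 10. Then (15j + 10)³ = 3375j³ + 6750j² + 4500j + 1000 = 15(225j³ + 450j² + 300j + 66) + 10, so t³ ≡ 10 (mod 15).

Converse. Suppose t³ ≡ 10 (mod 15). The only residue r in {0, …, 14} with r³ ≡ 10 (mod 15) is r = 10, so t ≡ 10 (mod 15).

Both directions hold; the statement is true.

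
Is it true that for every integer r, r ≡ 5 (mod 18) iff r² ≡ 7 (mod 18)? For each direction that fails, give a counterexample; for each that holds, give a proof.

Only the forward direction holds.

(⇒) Suppose r ≡ 5 (mod 18). Write r = 18j + 5. Then (18j + 5)² = 324j² + 180j + 25 = 18(18j² + 10j + 1) + 7, so r² ≡ 7 (mod 18).

(⇐) This fails: take r = 13. Then 13² = 169 ≡ 7 (mod 18), yet 13 ≡ 13 (mod 18), not 5.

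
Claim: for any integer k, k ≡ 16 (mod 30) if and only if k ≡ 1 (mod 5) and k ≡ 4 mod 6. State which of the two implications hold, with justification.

Both directions hold; the statement is true.

(→) Suppose k ≡ 16 (mod 30); write k = 30j + 16. Since 5 ∣ 30, reducing mod 5 gives k ≡ 16 ≡ 1 (mod 5); since 6 ∣ 30, reducing mod 6 gives k ≡ 16 ≡ 4 (mod 6).

(←) Conversely, if k ≡ 1 (mod 5) and k ≡ 4 (mod 6), then by the Chinese remainder theorem k ≡ 16 (mod 30). This is exactly k ≡ 16 (mod 30).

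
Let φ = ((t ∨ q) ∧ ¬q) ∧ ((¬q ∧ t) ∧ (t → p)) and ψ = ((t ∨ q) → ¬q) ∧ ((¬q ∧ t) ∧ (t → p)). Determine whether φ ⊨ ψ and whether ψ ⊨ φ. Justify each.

Forward direction. Assume the antecedent. If p is true, the antecedent forces (p = T, q = F, t = T), and the consequent holds there. If p is false, the antecedent cannot hold. Either way the consequent holds.

Converse. Assume the antecedent. If p is true, the antecedent forces (p = T, q = F, t = T), and the consequent holds there. If p is false, the antecedent cannot hold. Either way the consequent holds.

Equivalent; both directions hold.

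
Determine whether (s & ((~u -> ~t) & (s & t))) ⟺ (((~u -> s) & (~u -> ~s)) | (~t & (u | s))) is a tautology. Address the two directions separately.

(⇐) This fails. Under s = T, t = F, u = F, the left side is false but the right side is true.

(⇒) Assume the antecedent. If s is true, the antecedent forces (s = T, t = T, u = T), and the consequent holds there. If s is false, the antecedent cannot hold. Either way the consequent holds.

The forward direction holds; the converse fails.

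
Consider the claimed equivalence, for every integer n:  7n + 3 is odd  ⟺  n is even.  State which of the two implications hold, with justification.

(→) Suppose 7n + 3 is odd. Since 7 is odd, 7n and n have the same parity, so 7n + 3 ≡ n + 3 (mod 2). As 3 is odd, 7n + 3 is odd exactly when n is even. Thus n is even.

(←) Conversely, suppose n is even; write n = 2j. Then 7n + 3 = 7·(2j) + 3 = 2·7j + 3, which is odd.

Both implications hold.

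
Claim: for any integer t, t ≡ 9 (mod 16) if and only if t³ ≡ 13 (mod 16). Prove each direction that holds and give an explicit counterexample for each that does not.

(⇒) This fails: take t = 9. Then 9 ≡ 9 (mod 16), but 9³ = 729 ≡ 9 (mod 16), not 13.

(⇐) This fails: take t = 5. Then 5³ = 125 ≡ 13 (mod 16), yet 5 ≡ 5 (mod 16), not 9.

Neither direction holds.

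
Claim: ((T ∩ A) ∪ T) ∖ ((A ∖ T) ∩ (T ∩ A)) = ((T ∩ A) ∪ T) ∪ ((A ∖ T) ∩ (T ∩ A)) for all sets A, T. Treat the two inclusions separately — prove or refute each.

The two sets are equal.

(⊇) Let x ∈ ((T ∩ A) ∪ T) ∪ ((A ∖ T) ∩ (T ∩ A)). Then either x ∈ T and x ∉ A; or x ∈ A ∩ T. In each case x ∈ ((T ∩ A) ∪ T) ∖ ((A ∖ T) ∩ (T ∩ A)), so ((T ∩ A) ∪ T) ∪ ((A ∖ T) ∩ (T ∩ A)) ⊆ ((T ∩ A) ∪ T) ∖ ((A ∖ T) ∩ (T ∩ A)).

(⊆) Let x ∈ ((T ∩ A) ∪ T) ∖ ((A ∖ T) ∩ (T ∩ A)). Then either x ∈ T and x ∉ A; or x ∈ A ∩ T. In each case x ∈ ((T ∩ A) ∪ T) ∪ ((A ∖ T) ∩ (T ∩ A)), so ((T ∩ A) ∪ T) ∖ ((A ∖ T) ∩ (T ∩ A)) ⊆ ((T ∩ A) ∪ T) ∪ ((A ∖ T) ∩ (T ∩ A)).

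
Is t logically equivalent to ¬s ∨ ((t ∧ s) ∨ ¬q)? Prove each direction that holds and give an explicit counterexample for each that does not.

(⇒) holds; (⇐) fails.

(→) Assume the antecedent. If t is true, ¬s ∨ ((t ∧ s) ∨ ¬q) reduces to true regardless of the other variables. If t is false, the antecedent cannot hold. Either way ¬s ∨ ((t ∧ s) ∨ ¬q) holds.

(←) This fails. Under t = F, q = F, s = F, the left side is false but the right side is true.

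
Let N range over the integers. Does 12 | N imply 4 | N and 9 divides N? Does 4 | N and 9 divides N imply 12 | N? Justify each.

Only the reverse direction holds.

Converse. Suppose 4 ∣ N and 9 ∣ N. Any common multiple of 4 and 9 is a multiple of their lcm; here gcd(4, 9) = 1, so lcm(4, 9) = 4·9 = 36, so 36 ∣ N. Since 12 ∣ 36, it follows that 12 ∣ N.

Forward direction. This fails: take N = 12. Certainly 12 ∣ 12, but 9 ∤ 12.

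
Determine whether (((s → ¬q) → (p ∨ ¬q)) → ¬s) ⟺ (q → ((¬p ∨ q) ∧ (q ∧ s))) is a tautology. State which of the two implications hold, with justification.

(⇒) fails and (⇐) fails.

Forward direction. This fails. Under p = F, s = F, q = T, the left side is true but the right side is false.

Converse. This fails. Under p = F, s = T, q = F, the left side is false but the right side is true.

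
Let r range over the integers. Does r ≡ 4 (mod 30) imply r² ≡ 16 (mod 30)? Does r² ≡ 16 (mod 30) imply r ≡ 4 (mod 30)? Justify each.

The forward direction holds; the converse fails.

(→) Suppose r ≡ 4 (mod 30). Write r = 30j + 4. Then (30j + 4)² = 900j² + 240j + 16 = 30(30j² + 8j) + 16, so r² ≡ 16 (mod 30).

(←) This fails: take r = 14. Then 14² = 196 ≡ 16 (mod 30), yet 14 ≡ 14 (mod 30), not 4.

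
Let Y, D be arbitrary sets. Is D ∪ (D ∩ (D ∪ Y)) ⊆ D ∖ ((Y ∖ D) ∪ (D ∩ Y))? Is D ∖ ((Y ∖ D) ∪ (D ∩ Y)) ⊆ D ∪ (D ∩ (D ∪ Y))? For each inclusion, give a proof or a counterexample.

Forward inclusion. This inclusion fails. Take Y = {1}, D = {1}; then 1 ∈ D ∪ (D ∩ (D ∪ Y)) but 1 ∉ D ∖ ((Y ∖ D) ∪ (D ∩ Y)).

Reverse inclusion. Let x ∈ D ∖ ((Y ∖ D) ∪ (D ∩ Y)). Then x ∈ D and x ∉ Y, from which x ∈ D ∪ (D ∩ (D ∪ Y)).

(⊆) fails; (⊇) holds.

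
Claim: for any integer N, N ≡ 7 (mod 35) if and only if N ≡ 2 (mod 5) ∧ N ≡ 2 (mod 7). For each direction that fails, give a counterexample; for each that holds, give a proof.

[⇒] This fails: N = 7 gives 7 ≡ 7 (mod 35) but 7 ≡ 0 (mod 7), so the conjunction on the right does not hold.

[⇐] This fails: N = 2 satisfies both congruences on the right (2 ≡ 2 mod 5 and 2 ≡ 2 mod 7) yet 2 ≡ 2 (mod 35), not 7.

Neither implication holds.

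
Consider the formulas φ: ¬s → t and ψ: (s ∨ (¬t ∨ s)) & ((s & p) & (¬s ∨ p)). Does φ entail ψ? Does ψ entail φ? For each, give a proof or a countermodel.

[⇒] This fails. Under t = T, p = F, s = F, the left side is true but the right side is false.

[⇐] Assume the antecedent. If t is true, ¬s → t reduces to true regardless of the other variables. If t is false, the antecedent forces (t = F, p = T, s = T), and ¬s → t holds there. Either way ¬s → t holds.

Only the converse holds.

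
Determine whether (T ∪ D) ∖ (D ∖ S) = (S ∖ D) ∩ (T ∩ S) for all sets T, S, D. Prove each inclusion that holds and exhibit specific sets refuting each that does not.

The sets are not equal: only the reverse inclusion holds.

(⟹) This inclusion fails. Take T = {1}, S = ∅, D = ∅; then 1 ∈ (T ∪ D) ∖ (D ∖ S) but 1 ∉ (S ∖ D) ∩ (T ∩ S).

(⟸) Let x ∈ (S ∖ D) ∩ (T ∩ S). Then x ∈ T ∩ S and x ∉ D, from which x ∈ (T ∪ D) ∖ (D ∖ S).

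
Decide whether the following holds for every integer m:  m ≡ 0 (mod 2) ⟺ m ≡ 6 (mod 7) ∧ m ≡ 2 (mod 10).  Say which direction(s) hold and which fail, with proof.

Forward direction. This fails: m = 0 gives 0 ≡ 0 (mod 2) but 0 ≡ 0 (mod 7), so the conjunction on the right does not hold.

Converse. If m ≡ 6 (mod 7) and m ≡ 2 (mod 10), then by the Chinese remainder theorem m ≡ 62 (mod 70). Since 62 ≡ 0 (mod 2) and 2 ∣ 70, we get m ≡ 0 (mod 2).

(⇒) fails; (⇐) holds.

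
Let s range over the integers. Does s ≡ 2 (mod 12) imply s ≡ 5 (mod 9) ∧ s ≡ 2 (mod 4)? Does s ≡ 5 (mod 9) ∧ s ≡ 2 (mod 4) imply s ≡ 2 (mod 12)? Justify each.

Forward direction. This fails: s = 2 gives 2 ≡ 2 (mod 12) but 2 ≡ 2 (mod 9), so the conjunction on the right does not hold.

Converse. If s ≡ 5 (mod 9) and s ≡ 2 (mod 4), then by the Chinese remainder theorem s ≡ 14 (mod 36). Since 14 ≡ 2 (mod 12) and 12 ∣ 36, we get s ≡ 2 (mod 12).

Only the converse holds.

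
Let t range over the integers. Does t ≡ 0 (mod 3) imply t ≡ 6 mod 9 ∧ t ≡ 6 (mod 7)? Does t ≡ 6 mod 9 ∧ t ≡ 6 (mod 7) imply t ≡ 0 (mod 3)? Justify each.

Only the reverse direction holds.

Converse. If t ≡ 6 (mod 9) and t ≡ 6 (mod 7), then by the Chinese remainder theorem t ≡ 6 (mod 63). Since 6 ≡ 0 (mod 3) and 3 ∣ 63, we get t ≡ 0 (mod 3).

Forward direction. This fails: t = 0 gives 0 ≡ 0 (mod 3) but 0 ≡ 0 (mod 9), so the conjunction on the right does not hold.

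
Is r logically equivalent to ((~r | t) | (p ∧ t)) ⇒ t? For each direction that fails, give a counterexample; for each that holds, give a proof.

(⇒) holds; (⇐) fails.

Forward direction. Assume the antecedent. If t is true, ((~r | t) | (p ∧ t)) ⇒ t reduces to true regardless of the other variables. If t is false, the antecedent forces (t = F, r = T, p = F) or (t = F, r = T, p = T), and ((~r | t) | (p ∧ t)) ⇒ t holds there. Either way ((~r | t) | (p ∧ t)) ⇒ t holds.

Converse. This fails. Under t = T, r = F, p = F, the left side is false but the right side is true.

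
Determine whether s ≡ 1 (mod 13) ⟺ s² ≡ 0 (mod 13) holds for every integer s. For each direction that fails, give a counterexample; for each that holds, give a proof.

(⇒) fails and (⇐) fails.

[⇒] This fails: take s = 1. Then 1 ≡ 1 (mod 13), but 1² = 1 ≡ 1 (mod 13), not 0.

[⇐] This fails: take s = 0. Then 0² = 0 ≡ 0 (mod 13), yet 0 ≡ 0 (mod 13), not 1.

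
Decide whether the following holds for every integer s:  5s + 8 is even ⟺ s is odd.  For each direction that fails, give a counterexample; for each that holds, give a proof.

Both directions fail.

Forward direction. This fails: s = 0 gives 5s + 8 = 8, which is even, but 0 is even, not odd.

Converse. This also fails: s = 3 is odd, but 5s + 8 = 23 is odd, not even.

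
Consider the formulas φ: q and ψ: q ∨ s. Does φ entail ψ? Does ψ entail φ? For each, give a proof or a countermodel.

Not equivalent: only (⇒) holds.

(⟹) Assume the antecedent. If q is true, q ∨ s reduces to true regardless of the other variables. If q is false, the antecedent cannot hold. Either way q ∨ s holds.

(⟸) This fails. Under q = F, s = T, the left side is false but the right side is true.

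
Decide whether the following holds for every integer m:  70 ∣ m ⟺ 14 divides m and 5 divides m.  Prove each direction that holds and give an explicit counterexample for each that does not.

(⇒) If 70 ∣ m, write m = 70q. Since 70 = 5·14, m = 14·(5q), so 14 ∣ m; and since 70 = 14·5, m = 5·(14q), so 5 ∣ m.

(⇐) Suppose 14 ∣ m and 5 ∣ m. Any common multiple of 14 and 5 is a multiple of their lcm; here gcd(14, 5) = 1, so lcm(14, 5) = 14·5 = 70, so 70 ∣ m.

The biconditional holds.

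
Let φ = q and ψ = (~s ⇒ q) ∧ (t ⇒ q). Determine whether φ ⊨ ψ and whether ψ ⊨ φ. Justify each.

Not equivalent: only (⇒) holds.

(⇒) Assume the antecedent. If q is true, (~s ⇒ q) ∧ (t ⇒ q) reduces to true regardless of the other variables. If q is false, the antecedent cannot hold. Either way (~s ⇒ q) ∧ (t ⇒ q) holds.

(⇐) This fails. Under q = F, s = T, t = F, the left side is false but the right side is true.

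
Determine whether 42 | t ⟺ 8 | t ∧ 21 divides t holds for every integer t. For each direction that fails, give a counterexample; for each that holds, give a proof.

(⇒) fails; (⇐) holds.

(⟸) Suppose 8 ∣ t and 21 ∣ t. Any common multiple of 8 and 21 is a multiple of their lcm; here gcd(8, 21) = 1, so lcm(8, 21) = 8·21 = 168, so 168 ∣ t. Since 42 ∣ 168, it follows that 42 ∣ t.

(⟹) This fails: take t = 42. Certainly 42 ∣ 42, but 8 ∤ 42.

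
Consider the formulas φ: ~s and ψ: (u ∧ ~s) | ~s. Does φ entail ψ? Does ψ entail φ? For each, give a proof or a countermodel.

Both directions hold; the statement is true.

(⇒) Assume the antecedent. If s is true, the antecedent cannot hold. If s is false, (u ∧ ~s) | ~s reduces to true regardless of the other variables. Either way (u ∧ ~s) | ~s holds.

(⇐) Assume the antecedent. If s is true, the antecedent cannot hold. If s is false, ~s reduces to true regardless of the other variables. Either way ~s holds.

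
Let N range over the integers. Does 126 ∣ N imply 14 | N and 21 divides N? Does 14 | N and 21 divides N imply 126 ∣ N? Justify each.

(⇒) holds; (⇐) fails.

(⟹) If 126 ∣ N, write N = 126q. Since 126 = 9·14, N = 14·(9q), so 14 ∣ N; and since 126 = 6·21, N = 21·(6q), so 21 ∣ N.

(⟸) This fails: take N = 42. Both 14 ∣ 42 and 21 ∣ 42, yet 42 is not a multiple of 126 (since 42 = 0·126 + 42), so 126 ∤ 42.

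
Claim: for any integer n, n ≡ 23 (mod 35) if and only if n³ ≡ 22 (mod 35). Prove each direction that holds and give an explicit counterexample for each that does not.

(←) This fails: take n = 8. Then 8³ = 512 ≡ 22 (mod 35), yet 8 ≡ 8 (mod 35), not 23.

(→) Suppose n ≡ 23 (mod 35). Write n = 35j + 23. Then (35j + 23)³ = 42875j³ + 84525j² + 55545j + 12167 = 35(1225j³ + 2415j² + 1587j + 347) + 22, so n³ ≡ 22 (mod 35).

The forward direction holds; the converse fails.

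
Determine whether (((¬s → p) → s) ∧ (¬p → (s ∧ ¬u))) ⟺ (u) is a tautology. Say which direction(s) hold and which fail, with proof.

(→) This fails. Under s = T, p = F, u = F, the left side is true but the right side is false.

(←) This fails. Under s = F, p = F, u = T, the left side is false but the right side is true.

Neither implication holds.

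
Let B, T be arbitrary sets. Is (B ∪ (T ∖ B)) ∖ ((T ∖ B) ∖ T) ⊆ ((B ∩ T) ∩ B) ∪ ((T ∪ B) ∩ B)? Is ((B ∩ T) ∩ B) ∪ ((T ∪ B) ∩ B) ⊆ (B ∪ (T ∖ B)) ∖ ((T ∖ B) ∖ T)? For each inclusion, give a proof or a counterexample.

Only the reverse inclusion holds.

(⟹) This inclusion fails. Take B = ∅, T = {1}; then 1 ∈ (B ∪ (T ∖ B)) ∖ ((T ∖ B) ∖ T) but 1 ∉ ((B ∩ T) ∩ B) ∪ ((T ∪ B) ∩ B).

(⟸) Let x ∈ ((B ∩ T) ∩ B) ∪ ((T ∪ B) ∩ B). Then either x ∈ B and x ∉ T; or x ∈ B ∩ T. In each case x ∈ (B ∪ (T ∖ B)) ∖ ((T ∖ B) ∖ T), so ((B ∩ T) ∩ B) ∪ ((T ∪ B) ∩ B) ⊆ (B ∪ (T ∖ B)) ∖ ((T ∖ B) ∖ T).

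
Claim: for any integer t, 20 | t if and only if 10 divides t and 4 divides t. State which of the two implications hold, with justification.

(⟸) Suppose 10 ∣ t and 4 ∣ t. Any common multiple of 10 and 4 is a multiple of their lcm; here lcm(10, 4) = 10·4/gcd(10, 4) = 40/2 = 20, so 20 ∣ t.

(⟹) If 20 ∣ t, write t = 20q. Since 20 = 2·10, t = 10·(2q), so 10 ∣ t; and since 20 = 5·4, t = 4·(5q), so 4 ∣ t.

The biconditional holds.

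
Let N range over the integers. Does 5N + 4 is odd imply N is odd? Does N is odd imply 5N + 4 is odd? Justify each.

(⟹) Suppose 5N + 4 is odd. Since 5 is odd, 5N and N have the same parity, so 5N + 4 ≡ N + 4 (mod 2). As 4 is even, 5N + 4 is odd exactly when N is odd. Thus N is odd.

(⟸) Conversely, suppose N is odd; write N = 2j + 1. Then 5N + 4 = 5·(2j + 1) + 4 = 2·5j + 9, which is odd.

Both implications hold.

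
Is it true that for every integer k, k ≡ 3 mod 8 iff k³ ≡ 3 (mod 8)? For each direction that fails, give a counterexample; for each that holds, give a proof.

Both implications hold.

(⟹) Suppose k ≡ 3 mod 8. Write k = 8j + 3. Then (8j + 3)³ = 512j³ + 576j² + 216j + 27 = 8(64j³ + 72j² + 27j + 3) + 3, so k³ ≡ 3 (mod 8).

(⟸) For the converse, argue contrapositively. If k ≢ 3 (mod 8), then k is congruent to one of 0, 1, 2, 4, 5, 6, 7 modulo 8, and these give k³ ≡ 0, 1, 0, 0, 5, 0, 7 respectively — never 3.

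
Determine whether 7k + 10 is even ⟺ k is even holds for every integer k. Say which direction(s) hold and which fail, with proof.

Equivalent; both directions hold.

(⇐) Suppose k is even; write k = 2j. Then 7k + 10 = 7·(2j) + 10 = 2·7j + 10, which is even.

(⇒) Suppose 7k + 10 is even. Since 7 is odd, 7k and k have the same parity, so 7k + 10 ≡ k + 10 (mod 2). As 10 is even, 7k + 10 is even exactly when k is even. Thus k is even.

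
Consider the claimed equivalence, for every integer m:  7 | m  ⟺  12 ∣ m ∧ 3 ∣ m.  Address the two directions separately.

(⟹) This fails: take m = 7. Certainly 7 ∣ 7, but 12 ∤ 7.

(⟸) This fails: take m = 12. Both 12 ∣ 12 and 3 ∣ 12, yet 12 is not a multiple of 7 (since 12 = 1·7 + 5), so 7 ∤ 12.

Both directions fail.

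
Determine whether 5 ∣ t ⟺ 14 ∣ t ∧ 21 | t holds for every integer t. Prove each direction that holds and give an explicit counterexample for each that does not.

(⇒) fails and (⇐) fails.

(→) This fails: take t = 5. Certainly 5 ∣ 5, but 14 ∤ 5.

(←) This fails: take t = 42. Both 14 ∣ 42 and 21 ∣ 42, yet 42 is not a multiple of 5 (since 42 = 8·5 + 2), so 5 ∤ 42.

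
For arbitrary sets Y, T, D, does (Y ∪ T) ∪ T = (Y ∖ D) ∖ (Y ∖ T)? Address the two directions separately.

(⊆) fails; (⊇) holds.

Forward inclusion. This inclusion fails. Take Y = {1}, T = ∅, D = ∅; then 1 ∈ (Y ∪ T) ∪ T but 1 ∉ (Y ∖ D) ∖ (Y ∖ T).

Reverse inclusion. Let x ∈ (Y ∖ D) ∖ (Y ∖ T). Then x ∈ Y ∩ T and x ∉ D, from which x ∈ (Y ∪ T) ∪ T.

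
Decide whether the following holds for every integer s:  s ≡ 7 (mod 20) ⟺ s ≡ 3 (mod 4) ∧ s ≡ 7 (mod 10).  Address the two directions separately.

(⟹) Suppose s ≡ 7 (mod 20); write s = 20j + 7. Since 4 ∣ 20, reducing mod 4 gives s ≡ 7 ≡ 3 (mod 4); since 10 ∣ 20, reducing mod 10 gives s ≡ 7 (mod 10).

(⟸) Conversely, if s ≡ 3 (mod 4) and s ≡ 7 (mod 10), then by the Chinese remainder theorem s ≡ 7 (mod 20). This is exactly s ≡ 7 (mod 20).

Both directions hold.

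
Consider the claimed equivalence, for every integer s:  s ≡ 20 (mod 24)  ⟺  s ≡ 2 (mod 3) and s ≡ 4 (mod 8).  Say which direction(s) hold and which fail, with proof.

Both directions hold.

Converse. If s ≡ 2 (mod 3) and s ≡ 4 (mod 8), then by the Chinese remainder theorem s ≡ 20 (mod 24). This is exactly s ≡ 20 (mod 24).

Forward direction. Suppose s ≡ 20 (mod 24); write s = 24j + 20. Since 3 ∣ 24, reducing mod 3 gives s ≡ 20 ≡ 2 (mod 3); since 8 ∣ 24, reducing mod 8 gives s ≡ 20 ≡ 4 (mod 8).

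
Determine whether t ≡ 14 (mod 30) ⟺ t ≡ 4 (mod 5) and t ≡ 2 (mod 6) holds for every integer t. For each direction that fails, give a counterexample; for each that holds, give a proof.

Both directions hold.

[⇒] Suppose t ≡ 14 (mod 30); write t = 30j + 14. Since 5 ∣ 30, reducing mod 5 gives t ≡ 14 ≡ 4 (mod 5); since 6 ∣ 30, reducing mod 6 gives t ≡ 14 ≡ 2 (mod 6).

[⇐] Conversely, if t ≡ 4 (mod 5) and t ≡ 2 (mod 6), then by the Chinese remainder theorem t ≡ 14 (mod 30). This is exactly t ≡ 14 (mod 30).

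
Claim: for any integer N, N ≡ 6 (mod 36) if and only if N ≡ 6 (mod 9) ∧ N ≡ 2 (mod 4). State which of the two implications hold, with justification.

Both directions hold; the statement is true.

(→) Suppose N ≡ 6 (mod 36); write N = 36j + 6. Since 9 ∣ 36, reducing mod 9 gives N ≡ 6 (mod 9); since 4 ∣ 36, reducing mod 4 gives N ≡ 6 ≡ 2 (mod 4).

(←) Conversely, if N ≡ 6 (mod 9) and N ≡ 2 (mod 4), then by the Chinese remainder theorem N ≡ 6 (mod 36). This is exactly N ≡ 6 (mod 36).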